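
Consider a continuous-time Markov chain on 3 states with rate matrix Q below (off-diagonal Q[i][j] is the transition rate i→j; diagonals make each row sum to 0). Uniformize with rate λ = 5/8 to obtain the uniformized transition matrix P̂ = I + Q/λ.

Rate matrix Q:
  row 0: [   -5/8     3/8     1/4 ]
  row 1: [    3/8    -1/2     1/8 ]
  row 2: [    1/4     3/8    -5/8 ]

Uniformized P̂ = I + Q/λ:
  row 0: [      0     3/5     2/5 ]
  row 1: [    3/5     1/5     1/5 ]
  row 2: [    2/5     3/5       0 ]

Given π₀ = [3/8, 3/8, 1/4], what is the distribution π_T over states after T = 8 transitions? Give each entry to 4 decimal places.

t=0: π = [0.3750, 0.3750, 0.2500]
t=1: π = [0.3250, 0.4500, 0.2250]
t=2: π = [0.3600, 0.4200, 0.2200]
t=3: π = [0.3400, 0.4320, 0.2280]
t=4: π = [0.3504, 0.4272, 0.2224]
t=5: π = [0.3453, 0.4291, 0.2256]
t=6: π = [0.3477, 0.4284, 0.2239]
t=7: π = [0.3466, 0.4287, 0.2248]
t=8: π = [0.3471, 0.4285, 0.2244]

π = [0.3471, 0.4285, 0.2244]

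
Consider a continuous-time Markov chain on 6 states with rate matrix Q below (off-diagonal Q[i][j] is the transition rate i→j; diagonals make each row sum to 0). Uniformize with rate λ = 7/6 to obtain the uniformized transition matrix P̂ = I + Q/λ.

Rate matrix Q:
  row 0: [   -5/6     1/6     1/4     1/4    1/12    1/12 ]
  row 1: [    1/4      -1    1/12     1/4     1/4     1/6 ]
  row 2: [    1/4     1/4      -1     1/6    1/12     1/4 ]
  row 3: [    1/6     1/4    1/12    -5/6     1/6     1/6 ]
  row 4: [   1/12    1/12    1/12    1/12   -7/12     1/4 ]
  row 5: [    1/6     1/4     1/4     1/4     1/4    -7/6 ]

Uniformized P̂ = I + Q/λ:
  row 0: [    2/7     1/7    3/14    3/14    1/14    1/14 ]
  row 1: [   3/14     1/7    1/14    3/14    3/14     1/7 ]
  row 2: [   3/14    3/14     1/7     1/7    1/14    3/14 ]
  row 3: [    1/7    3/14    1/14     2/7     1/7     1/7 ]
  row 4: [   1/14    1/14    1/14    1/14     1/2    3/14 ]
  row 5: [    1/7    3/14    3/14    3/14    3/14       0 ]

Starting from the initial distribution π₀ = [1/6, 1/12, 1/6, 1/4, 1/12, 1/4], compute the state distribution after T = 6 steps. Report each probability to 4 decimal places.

π = [0.1719, 0.1590, 0.1243, 0.1872, 0.2217, 0.1358]

t=0: π = [0.1667, 0.0833, 0.1667, 0.2500, 0.0833, 0.2500]
t=1: π = [0.1786, 0.1845, 0.1429, 0.2083, 0.1726, 0.1131]
t=2: π = [0.1794, 0.1637, 0.1233, 0.1943, 0.2028, 0.1365]
t=3: π = [0.1745, 0.1608, 0.1254, 0.1904, 0.2151, 0.1338]
t=4: π = [0.1729, 0.1596, 0.1244, 0.1882, 0.2193, 0.1356]
t=5: π = [0.1722, 0.1592, 0.1244, 0.1875, 0.2210, 0.1357]
t=6: π = [0.1719, 0.1590, 0.1243, 0.1872, 0.2217, 0.1358]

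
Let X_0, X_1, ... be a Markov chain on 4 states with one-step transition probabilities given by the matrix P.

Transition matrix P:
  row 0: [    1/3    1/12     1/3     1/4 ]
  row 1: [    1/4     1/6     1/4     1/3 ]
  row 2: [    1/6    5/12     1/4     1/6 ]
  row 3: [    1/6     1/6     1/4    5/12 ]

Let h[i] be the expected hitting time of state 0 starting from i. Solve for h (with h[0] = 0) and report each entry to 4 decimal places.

h = [0.0000, 4.9346, 5.2710, 5.3832]

First-step conditioning: h[0] = 0; for i ≠ 0, h[i] = 1 + Σ_k P[i][k]·h[k].
  h[1] = 1 + 1/6·h[1] + 1/4·h[2] + 1/3·h[3]
  h[2] = 1 + 5/12·h[1] + 1/4·h[2] + 1/6·h[3]
  h[3] = 1 + 1/6·h[1] + 1/4·h[2] + 5/12·h[3]
Solving the 3×3 linear system over states ≠ 0 gives exactly h = [0, 528/107, 564/107, 576/107] (h[0] = 0 is the target).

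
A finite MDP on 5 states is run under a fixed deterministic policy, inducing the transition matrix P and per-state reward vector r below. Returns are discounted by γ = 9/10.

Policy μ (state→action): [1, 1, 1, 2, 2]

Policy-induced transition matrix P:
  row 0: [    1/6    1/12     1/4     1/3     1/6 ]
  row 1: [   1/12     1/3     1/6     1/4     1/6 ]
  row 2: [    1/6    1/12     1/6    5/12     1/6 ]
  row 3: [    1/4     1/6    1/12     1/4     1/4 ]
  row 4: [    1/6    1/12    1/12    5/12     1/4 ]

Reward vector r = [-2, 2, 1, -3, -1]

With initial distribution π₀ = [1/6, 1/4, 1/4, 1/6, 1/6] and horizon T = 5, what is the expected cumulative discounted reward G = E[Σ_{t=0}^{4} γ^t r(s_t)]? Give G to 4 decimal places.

t=0: π = [0.1667, 0.2500, 0.2500, 0.1667, 0.1667], E[r] = -0.2500, γ^t·E[r] = -0.250000, running G = -0.250000
t=1: π = [0.1597, 0.1597, 0.1528, 0.3333, 0.1944], E[r] = -1.0417, γ^t·E[r] = -0.937500, running G = -1.187500
t=2: π = [0.1811, 0.1510, 0.1360, 0.3212, 0.2106], E[r] = -1.0984, γ^t·E[r] = -0.889688, running G = -2.077188
t=3: π = [0.1808, 0.1479, 0.1374, 0.3229, 0.2110], E[r] = -1.1081, γ^t·E[r] = -0.807820, running G = -2.885008
t=4: π = [0.1813, 0.1472, 0.1372, 0.3231, 0.2112], E[r] = -1.1114, γ^t·E[r] = -0.729206, running G = -3.614213

G = -3.6142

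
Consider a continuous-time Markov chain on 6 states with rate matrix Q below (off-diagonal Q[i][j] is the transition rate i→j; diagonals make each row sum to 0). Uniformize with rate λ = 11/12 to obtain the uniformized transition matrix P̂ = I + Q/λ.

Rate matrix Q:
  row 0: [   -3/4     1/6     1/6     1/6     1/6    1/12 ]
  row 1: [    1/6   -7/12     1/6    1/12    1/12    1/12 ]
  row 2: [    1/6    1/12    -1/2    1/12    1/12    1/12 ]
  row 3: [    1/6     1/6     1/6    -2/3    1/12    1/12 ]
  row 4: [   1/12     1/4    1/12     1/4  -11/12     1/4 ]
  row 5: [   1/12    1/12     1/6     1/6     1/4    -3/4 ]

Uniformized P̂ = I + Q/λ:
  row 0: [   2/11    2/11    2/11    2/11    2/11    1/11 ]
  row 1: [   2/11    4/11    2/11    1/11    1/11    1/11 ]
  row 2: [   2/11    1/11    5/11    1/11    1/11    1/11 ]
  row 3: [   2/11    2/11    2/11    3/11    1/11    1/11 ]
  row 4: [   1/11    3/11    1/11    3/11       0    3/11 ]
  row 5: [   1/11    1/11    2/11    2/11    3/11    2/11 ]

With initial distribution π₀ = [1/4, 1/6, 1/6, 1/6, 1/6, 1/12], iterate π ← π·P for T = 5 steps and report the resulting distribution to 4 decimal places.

t=0: π = [0.2500, 0.1667, 0.1667, 0.1667, 0.1667, 0.0833]
t=1: π = [0.1591, 0.2045, 0.2121, 0.1818, 0.1136, 0.1288]
t=2: π = [0.1598, 0.1983, 0.2293, 0.1708, 0.1185, 0.1233]
t=3: π = [0.1598, 0.1966, 0.2336, 0.1692, 0.1171, 0.1237]
t=4: π = [0.1599, 0.1957, 0.2349, 0.1687, 0.1173, 0.1234]
t=5: π = [0.1599, 0.1955, 0.2352, 0.1687, 0.1172, 0.1235]

π = [0.1599, 0.1955, 0.2352, 0.1687, 0.1172, 0.1235]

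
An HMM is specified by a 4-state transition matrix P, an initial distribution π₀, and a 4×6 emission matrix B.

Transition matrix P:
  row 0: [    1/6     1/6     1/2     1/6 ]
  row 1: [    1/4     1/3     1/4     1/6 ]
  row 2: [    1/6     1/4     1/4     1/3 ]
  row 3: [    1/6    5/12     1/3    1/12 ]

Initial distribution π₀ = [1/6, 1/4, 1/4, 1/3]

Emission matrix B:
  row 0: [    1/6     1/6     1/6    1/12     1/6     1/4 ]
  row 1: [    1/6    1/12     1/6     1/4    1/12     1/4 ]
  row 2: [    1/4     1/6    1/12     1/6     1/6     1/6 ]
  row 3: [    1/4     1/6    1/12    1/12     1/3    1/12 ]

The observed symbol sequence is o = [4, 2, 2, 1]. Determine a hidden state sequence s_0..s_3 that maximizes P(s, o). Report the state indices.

path = [3, 1, 0, 2]

t=0: δ = [2.778e-02, 2.083e-02, 4.167e-02, 1.111e-01]  (obs o_0=4)
t=1: δ = [3.086e-03, 7.716e-03, 3.086e-03, 1.157e-03]  ψ = [3, 3, 3, 2]  (obs o_1=2)
t=2: δ = [3.215e-04, 4.287e-04, 1.608e-04, 1.072e-04]  ψ = [1, 1, 1, 1]  (obs o_2=2)
t=3: δ = [1.786e-05, 1.191e-05, 2.679e-05, 1.191e-05]  ψ = [1, 1, 0, 1]  (obs o_3=1)
backtrack: best end state = 2; path = [3, 1, 0, 2]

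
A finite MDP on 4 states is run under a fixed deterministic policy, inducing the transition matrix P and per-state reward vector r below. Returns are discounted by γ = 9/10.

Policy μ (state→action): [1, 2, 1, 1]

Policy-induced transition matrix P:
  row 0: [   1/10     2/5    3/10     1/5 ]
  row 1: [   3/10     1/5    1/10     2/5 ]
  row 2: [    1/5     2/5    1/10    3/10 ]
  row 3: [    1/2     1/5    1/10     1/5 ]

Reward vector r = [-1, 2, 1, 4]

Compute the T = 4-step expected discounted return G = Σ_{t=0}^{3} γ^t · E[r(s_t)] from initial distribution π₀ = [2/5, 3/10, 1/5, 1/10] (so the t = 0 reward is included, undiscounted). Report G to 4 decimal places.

G = 4.7109

t=0: π = [0.4000, 0.3000, 0.2000, 0.1000], E[r] = 0.8000, γ^t·E[r] = 0.800000, running G = 0.800000
t=1: π = [0.2200, 0.3200, 0.1800, 0.2800], E[r] = 1.7200, γ^t·E[r] = 1.548000, running G = 2.348000
t=2: π = [0.2940, 0.2800, 0.1440, 0.2820], E[r] = 1.5380, γ^t·E[r] = 1.245780, running G = 3.593780
t=3: π = [0.2832, 0.2876, 0.1588, 0.2704], E[r] = 1.5324, γ^t·E[r] = 1.117120, running G = 4.710900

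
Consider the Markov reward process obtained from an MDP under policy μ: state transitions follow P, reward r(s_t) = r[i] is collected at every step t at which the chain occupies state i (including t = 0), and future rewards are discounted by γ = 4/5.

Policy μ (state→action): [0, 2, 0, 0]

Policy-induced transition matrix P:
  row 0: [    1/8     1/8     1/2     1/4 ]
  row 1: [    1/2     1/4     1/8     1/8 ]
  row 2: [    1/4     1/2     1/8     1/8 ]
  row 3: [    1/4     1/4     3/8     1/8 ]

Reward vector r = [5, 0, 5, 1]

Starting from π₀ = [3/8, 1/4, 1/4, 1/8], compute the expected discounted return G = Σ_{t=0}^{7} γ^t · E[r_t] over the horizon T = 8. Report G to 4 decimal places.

G = 12.5742

t=0: π = [0.3750, 0.2500, 0.2500, 0.1250], E[r] = 3.2500, γ^t·E[r] = 3.250000, running G = 3.250000
t=1: π = [0.2656, 0.2656, 0.2969, 0.1719], E[r] = 2.9844, γ^t·E[r] = 2.387500, running G = 5.637500
t=2: π = [0.2832, 0.2910, 0.2676, 0.1582], E[r] = 2.9121, γ^t·E[r] = 1.863750, running G = 7.501250
t=3: π = [0.2874, 0.2815, 0.2708, 0.1604], E[r] = 2.9509, γ^t·E[r] = 1.510875, running G = 9.012125
t=4: π = [0.2845, 0.2818, 0.2729, 0.1609], E[r] = 2.9475, γ^t·E[r] = 1.207288, running G = 10.219413
t=5: π = [0.2849, 0.2827, 0.2719, 0.1606], E[r] = 2.9445, γ^t·E[r] = 0.964849, running G = 11.184261
t=6: π = [0.2851, 0.2824, 0.2720, 0.1606], E[r] = 2.9457, γ^t·E[r] = 0.772207, running G = 11.956468
t=7: π = [0.2850, 0.2824, 0.2720, 0.1606], E[r] = 2.9457, γ^t·E[r] = 0.617751, running G = 12.574219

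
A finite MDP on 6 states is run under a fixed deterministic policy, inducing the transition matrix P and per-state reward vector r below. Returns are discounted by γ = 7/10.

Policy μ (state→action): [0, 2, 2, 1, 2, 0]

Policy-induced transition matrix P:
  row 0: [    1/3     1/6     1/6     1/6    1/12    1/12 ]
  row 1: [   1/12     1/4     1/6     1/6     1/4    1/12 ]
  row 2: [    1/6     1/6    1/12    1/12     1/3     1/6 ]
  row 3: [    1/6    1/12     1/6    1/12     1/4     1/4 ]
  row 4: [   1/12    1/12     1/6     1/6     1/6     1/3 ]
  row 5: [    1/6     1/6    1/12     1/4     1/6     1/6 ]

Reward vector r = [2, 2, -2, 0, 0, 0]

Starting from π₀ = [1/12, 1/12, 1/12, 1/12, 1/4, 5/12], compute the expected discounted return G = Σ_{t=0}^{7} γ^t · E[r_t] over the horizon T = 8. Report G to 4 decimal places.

t=0: π = [0.0833, 0.0833, 0.0833, 0.0833, 0.2500, 0.4167], E[r] = 0.1667, γ^t·E[r] = 0.166667, running G = 0.166667
t=1: π = [0.1528, 0.1458, 0.1250, 0.1875, 0.1875, 0.2014], E[r] = 0.3472, γ^t·E[r] = 0.243056, running G = 0.409722
t=2: π = [0.1644, 0.1476, 0.1395, 0.1574, 0.2025, 0.1887], E[r] = 0.3449, γ^t·E[r] = 0.169005, running G = 0.578727
t=3: π = [0.1649, 0.1490, 0.1393, 0.1576, 0.2016, 0.1875], E[r] = 0.3491, γ^t·E[r] = 0.119726, running G = 0.698453
t=4: π = [0.1649, 0.1491, 0.1394, 0.1575, 0.2017, 0.1873], E[r] = 0.3493, γ^t·E[r] = 0.083864, running G = 0.782317
t=5: π = [0.1649, 0.1492, 0.1394, 0.1575, 0.2017, 0.1872], E[r] = 0.3493, γ^t·E[r] = 0.058701, running G = 0.841018
t=6: π = [0.1649, 0.1492, 0.1394, 0.1575, 0.2017, 0.1872], E[r] = 0.3493, γ^t·E[r] = 0.041090, running G = 0.882108
t=7: π = [0.1649, 0.1492, 0.1394, 0.1575, 0.2017, 0.1872], E[r] = 0.3493, γ^t·E[r] = 0.028763, running G = 0.910871

G = 0.9109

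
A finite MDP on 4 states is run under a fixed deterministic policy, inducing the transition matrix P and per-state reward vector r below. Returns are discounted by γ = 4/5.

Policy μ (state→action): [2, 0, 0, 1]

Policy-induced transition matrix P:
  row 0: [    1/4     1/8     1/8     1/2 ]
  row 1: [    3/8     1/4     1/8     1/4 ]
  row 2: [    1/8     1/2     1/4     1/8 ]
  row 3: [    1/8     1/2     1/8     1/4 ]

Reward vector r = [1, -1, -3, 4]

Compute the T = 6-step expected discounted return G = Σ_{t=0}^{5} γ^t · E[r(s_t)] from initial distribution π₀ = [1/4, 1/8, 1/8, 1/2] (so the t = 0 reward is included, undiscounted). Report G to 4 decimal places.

t=0: π = [0.2500, 0.1250, 0.1250, 0.5000], E[r] = 1.7500, γ^t·E[r] = 1.750000, running G = 1.750000
t=1: π = [0.1875, 0.3750, 0.1406, 0.2969], E[r] = 0.5781, γ^t·E[r] = 0.462500, running G = 2.212500
t=2: π = [0.2422, 0.3359, 0.1426, 0.2793], E[r] = 0.5957, γ^t·E[r] = 0.381250, running G = 2.593750
t=3: π = [0.2393, 0.3252, 0.1428, 0.2927], E[r] = 0.6565, γ^t·E[r] = 0.336125, running G = 2.929875
t=4: π = [0.2362, 0.3290, 0.1429, 0.2920], E[r] = 0.6465, γ^t·E[r] = 0.264813, running G = 3.194688
t=5: π = [0.2368, 0.3292, 0.1429, 0.2912], E[r] = 0.6438, γ^t·E[r] = 0.210961, running G = 3.405649

G = 3.4056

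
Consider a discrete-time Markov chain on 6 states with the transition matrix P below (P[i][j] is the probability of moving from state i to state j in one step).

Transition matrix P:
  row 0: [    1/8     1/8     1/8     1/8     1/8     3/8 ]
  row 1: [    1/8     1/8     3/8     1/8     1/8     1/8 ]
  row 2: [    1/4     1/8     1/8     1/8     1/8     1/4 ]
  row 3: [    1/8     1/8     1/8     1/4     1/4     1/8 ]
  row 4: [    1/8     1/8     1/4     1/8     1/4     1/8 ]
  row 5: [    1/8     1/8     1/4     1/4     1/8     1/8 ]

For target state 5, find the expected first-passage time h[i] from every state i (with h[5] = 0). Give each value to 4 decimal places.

h = [4.0793, 5.2267, 4.5893, 5.4218, 5.3177, 0.0000]

First-step conditioning: h[5] = 0; for i ≠ 5, h[i] = 1 + Σ_k P[i][k]·h[k].
  h[0] = 1 + 1/8·h[0] + 1/8·h[1] + 1/8·h[2] + 1/8·h[3] + 1/8·h[4]
  h[1] = 1 + 1/8·h[0] + 1/8·h[1] + 3/8·h[2] + 1/8·h[3] + 1/8·h[4]
  h[2] = 1 + 1/4·h[0] + 1/8·h[1] + 1/8·h[2] + 1/8·h[3] + 1/8·h[4]
  h[3] = 1 + 1/8·h[0] + 1/8·h[1] + 1/8·h[2] + 1/4·h[3] + 1/4·h[4]
  h[4] = 1 + 1/8·h[0] + 1/8·h[1] + 1/4·h[2] + 1/8·h[3] + 1/4·h[4]
Solving the 5×5 linear system over states ≠ 5 gives exactly h = [12544/3075, 392/75, 4704/1025, 16672/3075, 16352/3075, 0] (h[5] = 0 is the target).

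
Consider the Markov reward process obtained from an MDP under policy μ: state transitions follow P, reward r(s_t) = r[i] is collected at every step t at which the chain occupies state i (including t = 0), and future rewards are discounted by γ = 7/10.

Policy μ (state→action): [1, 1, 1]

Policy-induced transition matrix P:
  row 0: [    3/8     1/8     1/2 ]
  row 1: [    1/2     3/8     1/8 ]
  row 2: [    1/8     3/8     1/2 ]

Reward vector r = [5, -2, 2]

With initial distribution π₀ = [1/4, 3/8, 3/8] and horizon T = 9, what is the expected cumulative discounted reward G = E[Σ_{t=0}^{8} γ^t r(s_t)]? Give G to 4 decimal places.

G = 5.1252

t=0: π = [0.2500, 0.3750, 0.3750], E[r] = 1.2500, γ^t·E[r] = 1.250000, running G = 1.250000
t=1: π = [0.3281, 0.3125, 0.3594], E[r] = 1.7344, γ^t·E[r] = 1.214063, running G = 2.464063
t=2: π = [0.3242, 0.2930, 0.3828], E[r] = 1.8008, γ^t·E[r] = 0.882383, running G = 3.346445
t=3: π = [0.3159, 0.2939, 0.3901], E[r] = 1.7720, γ^t·E[r] = 0.607787, running G = 3.954232
t=4: π = [0.3142, 0.2960, 0.3898], E[r] = 1.7585, γ^t·E[r] = 0.422227, running G = 4.376459
t=5: π = [0.3146, 0.2964, 0.3890], E[r] = 1.7579, γ^t·E[r] = 0.295448, running G = 4.671907
t=6: π = [0.3148, 0.2964, 0.3888], E[r] = 1.7590, γ^t·E[r] = 0.206943, running G = 4.878850
t=7: π = [0.3148, 0.2963, 0.3889], E[r] = 1.7593, γ^t·E[r] = 0.144887, running G = 5.023737
t=8: π = [0.3148, 0.2963, 0.3889], E[r] = 1.7593, γ^t·E[r] = 0.101420, running G = 5.125157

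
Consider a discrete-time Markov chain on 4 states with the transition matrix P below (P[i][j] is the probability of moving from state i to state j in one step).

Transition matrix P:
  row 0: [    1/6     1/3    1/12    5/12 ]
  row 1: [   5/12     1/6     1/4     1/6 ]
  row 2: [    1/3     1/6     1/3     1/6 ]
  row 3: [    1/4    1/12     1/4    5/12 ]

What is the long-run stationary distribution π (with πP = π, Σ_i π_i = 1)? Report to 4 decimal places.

π = [0.2766, 0.1866, 0.2224, 0.3144]

Balance equations π_j = Σ_i π_i·P[i][j]:
  π_0 = 1/6·π_0 + 5/12·π_1 + 1/3·π_2 + 1/4·π_3
  π_1 = 1/3·π_0 + 1/6·π_1 + 1/6·π_2 + 1/12·π_3
  π_2 = 1/12·π_0 + 1/4·π_1 + 1/3·π_2 + 1/4·π_3
  normalize: π_0 + π_1 + π_2 + π_3 = 1
Solving the linear system gives exactly π = [424/1533, 286/1533, 341/1533, 482/1533].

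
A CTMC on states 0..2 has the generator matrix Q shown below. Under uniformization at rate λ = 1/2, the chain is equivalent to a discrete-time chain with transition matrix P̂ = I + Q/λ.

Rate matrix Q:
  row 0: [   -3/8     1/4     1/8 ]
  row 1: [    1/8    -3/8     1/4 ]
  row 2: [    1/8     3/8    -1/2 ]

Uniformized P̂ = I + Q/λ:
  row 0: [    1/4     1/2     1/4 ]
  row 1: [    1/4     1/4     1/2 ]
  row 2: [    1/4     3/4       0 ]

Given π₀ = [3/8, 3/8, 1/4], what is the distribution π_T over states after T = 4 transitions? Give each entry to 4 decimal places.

t=0: π = [0.3750, 0.3750, 0.2500]
t=1: π = [0.2500, 0.4688, 0.2813]
t=2: π = [0.2500, 0.4531, 0.2969]
t=3: π = [0.2500, 0.4609, 0.2891]
t=4: π = [0.2500, 0.4570, 0.2930]

π = [0.2500, 0.4570, 0.2930]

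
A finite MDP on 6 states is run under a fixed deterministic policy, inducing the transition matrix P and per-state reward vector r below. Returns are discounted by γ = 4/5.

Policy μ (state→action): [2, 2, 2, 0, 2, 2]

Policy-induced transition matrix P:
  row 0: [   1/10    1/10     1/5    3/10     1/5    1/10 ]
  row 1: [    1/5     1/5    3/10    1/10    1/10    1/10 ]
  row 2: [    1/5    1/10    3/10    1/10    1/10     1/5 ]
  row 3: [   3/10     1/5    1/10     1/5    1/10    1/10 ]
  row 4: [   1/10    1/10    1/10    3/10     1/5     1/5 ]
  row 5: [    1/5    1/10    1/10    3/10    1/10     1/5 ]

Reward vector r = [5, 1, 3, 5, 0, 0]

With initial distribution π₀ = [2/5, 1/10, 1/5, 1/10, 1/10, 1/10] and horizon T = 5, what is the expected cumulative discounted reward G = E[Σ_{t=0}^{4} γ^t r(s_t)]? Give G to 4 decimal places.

t=0: π = [0.4000, 0.1000, 0.2000, 0.1000, 0.1000, 0.1000], E[r] = 3.2000, γ^t·E[r] = 3.200000, running G = 3.200000
t=1: π = [0.1600, 0.1200, 0.2000, 0.2300, 0.1500, 0.1400], E[r] = 2.6700, γ^t·E[r] = 2.136000, running G = 5.336000
t=2: π = [0.1920, 0.1350, 0.1800, 0.2130, 0.1310, 0.1490], E[r] = 2.7000, γ^t·E[r] = 1.728000, running G = 7.064000
t=3: π = [0.1890, 0.1348, 0.1822, 0.2157, 0.1323, 0.1460], E[r] = 2.7049, γ^t·E[r] = 1.384909, running G = 8.448909
t=4: π = [0.1894, 0.1351, 0.1823, 0.2150, 0.1321, 0.1461], E[r] = 2.7043, γ^t·E[r] = 1.107681, running G = 9.556590

G = 9.5566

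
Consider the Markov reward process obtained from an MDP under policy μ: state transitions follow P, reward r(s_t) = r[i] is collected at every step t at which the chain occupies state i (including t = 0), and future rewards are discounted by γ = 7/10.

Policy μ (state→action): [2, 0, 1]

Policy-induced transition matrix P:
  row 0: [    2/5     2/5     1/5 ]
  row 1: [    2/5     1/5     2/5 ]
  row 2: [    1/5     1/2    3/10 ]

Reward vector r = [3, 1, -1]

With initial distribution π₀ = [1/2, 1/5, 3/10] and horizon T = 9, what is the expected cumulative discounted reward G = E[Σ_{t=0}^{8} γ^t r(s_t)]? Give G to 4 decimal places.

t=0: π = [0.5000, 0.2000, 0.3000], E[r] = 1.4000, γ^t·E[r] = 1.400000, running G = 1.400000
t=1: π = [0.3400, 0.3900, 0.2700], E[r] = 1.1400, γ^t·E[r] = 0.798000, running G = 2.198000
t=2: π = [0.3460, 0.3490, 0.3050], E[r] = 1.0820, γ^t·E[r] = 0.530180, running G = 2.728180
t=3: π = [0.3390, 0.3607, 0.3003], E[r] = 1.0774, γ^t·E[r] = 0.369548, running G = 3.097728
t=4: π = [0.3399, 0.3579, 0.3022], E[r] = 1.0755, γ^t·E[r] = 0.258237, running G = 3.355965
t=5: π = [0.3396, 0.3586, 0.3018], E[r] = 1.0755, γ^t·E[r] = 0.180766, running G = 3.536732
t=6: π = [0.3396, 0.3585, 0.3019], E[r] = 1.0755, γ^t·E[r] = 0.126528, running G = 3.663259
t=7: π = [0.3396, 0.3585, 0.3019], E[r] = 1.0755, γ^t·E[r] = 0.088570, running G = 3.751829
t=8: π = [0.3396, 0.3585, 0.3019], E[r] = 1.0755, γ^t·E[r] = 0.061999, running G = 3.813828

G = 3.8138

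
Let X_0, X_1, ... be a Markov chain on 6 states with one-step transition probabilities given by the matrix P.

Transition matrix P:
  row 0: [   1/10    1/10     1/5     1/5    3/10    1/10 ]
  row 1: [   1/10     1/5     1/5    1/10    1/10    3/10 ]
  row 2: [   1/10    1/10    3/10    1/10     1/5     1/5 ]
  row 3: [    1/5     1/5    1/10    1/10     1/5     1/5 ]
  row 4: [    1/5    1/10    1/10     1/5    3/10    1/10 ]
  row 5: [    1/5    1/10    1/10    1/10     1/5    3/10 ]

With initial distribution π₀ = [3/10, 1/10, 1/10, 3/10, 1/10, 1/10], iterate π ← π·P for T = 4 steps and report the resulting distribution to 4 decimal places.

t=0: π = [0.3000, 0.1000, 0.1000, 0.3000, 0.1000, 0.1000]
t=1: π = [0.1500, 0.1400, 0.1600, 0.1400, 0.2300, 0.1800]
t=2: π = [0.1550, 0.1280, 0.1610, 0.1380, 0.2240, 0.1940]
t=3: π = [0.1556, 0.1266, 0.1605, 0.1379, 0.2251, 0.1943]
t=4: π = [0.1557, 0.1265, 0.1603, 0.1381, 0.2254, 0.1940]

π = [0.1557, 0.1265, 0.1603, 0.1381, 0.2254, 0.1940]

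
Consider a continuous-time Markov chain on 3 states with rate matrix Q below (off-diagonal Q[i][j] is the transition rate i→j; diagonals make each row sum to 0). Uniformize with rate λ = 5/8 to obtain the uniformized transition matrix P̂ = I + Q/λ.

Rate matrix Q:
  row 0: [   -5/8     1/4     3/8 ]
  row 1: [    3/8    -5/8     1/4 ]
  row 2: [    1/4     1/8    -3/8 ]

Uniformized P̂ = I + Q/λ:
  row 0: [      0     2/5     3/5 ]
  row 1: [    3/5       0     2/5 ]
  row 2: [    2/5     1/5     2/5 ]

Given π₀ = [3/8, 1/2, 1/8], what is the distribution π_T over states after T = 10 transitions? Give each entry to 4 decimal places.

π = [0.3169, 0.2196, 0.4635]

t=0: π = [0.3750, 0.5000, 0.1250]
t=1: π = [0.3500, 0.1750, 0.4750]
t=2: π = [0.2950, 0.2350, 0.4700]
t=3: π = [0.3290, 0.2120, 0.4590]
t=4: π = [0.3108, 0.2234, 0.4658]
t=5: π = [0.3204, 0.2175, 0.4622]
t=6: π = [0.3154, 0.2206, 0.4641]
t=7: π = [0.3180, 0.2190, 0.4631]
t=8: π = [0.3166, 0.2198, 0.4636]
t=9: π = [0.3173, 0.2194, 0.4633]
t=10: π = [0.3169, 0.2196, 0.4635]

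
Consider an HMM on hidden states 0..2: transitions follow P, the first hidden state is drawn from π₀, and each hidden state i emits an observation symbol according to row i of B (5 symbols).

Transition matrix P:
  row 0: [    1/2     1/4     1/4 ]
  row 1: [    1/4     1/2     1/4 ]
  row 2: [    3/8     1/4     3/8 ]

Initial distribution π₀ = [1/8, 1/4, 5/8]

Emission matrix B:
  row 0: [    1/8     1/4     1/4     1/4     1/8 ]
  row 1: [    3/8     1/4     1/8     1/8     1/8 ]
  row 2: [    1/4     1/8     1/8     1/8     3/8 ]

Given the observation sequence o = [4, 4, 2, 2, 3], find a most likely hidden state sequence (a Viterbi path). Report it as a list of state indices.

path = [2, 2, 0, 0, 0]

t=0: δ = [1.562e-02, 3.125e-02, 2.344e-01]  (obs o_0=4)
t=1: δ = [1.099e-02, 7.324e-03, 3.296e-02]  ψ = [2, 2, 2]  (obs o_1=4)
t=2: δ = [3.090e-03, 1.030e-03, 1.545e-03]  ψ = [2, 2, 2]  (obs o_2=2)
t=3: δ = [3.862e-04, 9.656e-05, 9.656e-05]  ψ = [0, 0, 0]  (obs o_3=2)
t=4: δ = [4.828e-05, 1.207e-05, 1.207e-05]  ψ = [0, 0, 0]  (obs o_4=3)
backtrack: best end state = 0; path = [2, 2, 0, 0, 0]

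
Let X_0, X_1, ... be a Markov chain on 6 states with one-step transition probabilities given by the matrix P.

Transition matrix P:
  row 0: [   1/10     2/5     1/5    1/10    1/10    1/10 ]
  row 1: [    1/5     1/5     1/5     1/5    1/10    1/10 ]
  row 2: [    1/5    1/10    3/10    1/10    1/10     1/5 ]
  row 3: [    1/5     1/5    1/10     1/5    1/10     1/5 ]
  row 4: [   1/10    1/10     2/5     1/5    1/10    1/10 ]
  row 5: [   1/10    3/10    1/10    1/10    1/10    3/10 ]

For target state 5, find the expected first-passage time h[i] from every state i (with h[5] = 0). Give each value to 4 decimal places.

First-step conditioning: h[5] = 0; for i ≠ 5, h[i] = 1 + Σ_k P[i][k]·h[k].
  h[0] = 1 + 1/10·h[0] + 2/5·h[1] + 1/5·h[2] + 1/10·h[3] + 1/10·h[4]
  h[1] = 1 + 1/5·h[0] + 1/5·h[1] + 1/5·h[2] + 1/5·h[3] + 1/10·h[4]
  h[2] = 1 + 1/5·h[0] + 1/10·h[1] + 3/10·h[2] + 1/10·h[3] + 1/10·h[4]
  h[3] = 1 + 1/5·h[0] + 1/5·h[1] + 1/10·h[2] + 1/5·h[3] + 1/10·h[4]
  h[4] = 1 + 1/10·h[0] + 1/10·h[1] + 2/5·h[2] + 1/5·h[3] + 1/10·h[4]
Solving the 5×5 linear system over states ≠ 5 gives exactly h = [24675/3394, 24475/3394, 11000/1697, 22275/3394, 11980/1697, 0] (h[5] = 0 is the target).

h = [7.2702, 7.2113, 6.4820, 6.5631, 7.0595, 0.0000]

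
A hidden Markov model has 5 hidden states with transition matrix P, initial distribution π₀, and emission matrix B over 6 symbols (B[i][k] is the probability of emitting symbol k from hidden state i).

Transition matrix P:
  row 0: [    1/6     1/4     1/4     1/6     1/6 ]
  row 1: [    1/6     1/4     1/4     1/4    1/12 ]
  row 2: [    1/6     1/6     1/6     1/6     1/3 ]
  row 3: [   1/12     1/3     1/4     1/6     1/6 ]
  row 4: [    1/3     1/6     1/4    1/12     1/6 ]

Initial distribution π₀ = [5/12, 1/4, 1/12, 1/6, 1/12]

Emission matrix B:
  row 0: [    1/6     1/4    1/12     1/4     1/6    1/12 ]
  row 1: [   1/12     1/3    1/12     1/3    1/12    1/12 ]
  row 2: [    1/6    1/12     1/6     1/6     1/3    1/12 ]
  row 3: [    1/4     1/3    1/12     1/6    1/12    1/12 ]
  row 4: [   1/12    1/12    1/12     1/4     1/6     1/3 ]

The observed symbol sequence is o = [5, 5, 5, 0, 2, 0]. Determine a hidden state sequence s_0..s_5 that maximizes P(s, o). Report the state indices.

path = [0, 4, 4, 0, 2, 3]

t=0: δ = [3.472e-02, 2.083e-02, 6.944e-03, 1.389e-02, 2.778e-02]  (obs o_0=5)
t=1: δ = [7.716e-04, 7.234e-04, 7.234e-04, 4.823e-04, 1.929e-03]  ψ = [4, 0, 0, 0, 0]  (obs o_1=5)
t=2: δ = [5.358e-05, 2.679e-05, 4.019e-05, 1.507e-05, 1.072e-04]  ψ = [4, 4, 4, 1, 4]  (obs o_2=5)
t=3: δ = [5.954e-06, 1.488e-06, 4.465e-06, 2.233e-06, 1.488e-06]  ψ = [4, 4, 4, 0, 4]  (obs o_3=0)
t=4: δ = [8.269e-08, 1.240e-07, 2.481e-07, 8.269e-08, 1.240e-07]  ψ = [0, 0, 0, 0, 2]  (obs o_4=2)
t=5: δ = [6.891e-09, 3.445e-09, 6.891e-09, 1.034e-08, 6.891e-09]  ψ = [2, 2, 2, 2, 2]  (obs o_5=0)
backtrack: best end state = 3; path = [0, 4, 4, 0, 2, 3]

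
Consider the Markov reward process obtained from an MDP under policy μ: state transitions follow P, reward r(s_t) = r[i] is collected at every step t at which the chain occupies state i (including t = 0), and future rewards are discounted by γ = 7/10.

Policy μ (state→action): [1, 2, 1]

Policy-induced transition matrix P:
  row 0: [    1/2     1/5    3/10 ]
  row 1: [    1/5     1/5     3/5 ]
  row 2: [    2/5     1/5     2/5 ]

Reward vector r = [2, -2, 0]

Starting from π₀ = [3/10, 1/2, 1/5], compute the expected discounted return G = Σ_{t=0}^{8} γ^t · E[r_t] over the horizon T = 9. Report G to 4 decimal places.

G = 0.3742

t=0: π = [0.3000, 0.5000, 0.2000], E[r] = -0.4000, γ^t·E[r] = -0.400000, running G = -0.400000
t=1: π = [0.3300, 0.2000, 0.4700], E[r] = 0.2600, γ^t·E[r] = 0.182000, running G = -0.218000
t=2: π = [0.3930, 0.2000, 0.4070], E[r] = 0.3860, γ^t·E[r] = 0.189140, running G = -0.028860
t=3: π = [0.3993, 0.2000, 0.4007], E[r] = 0.3986, γ^t·E[r] = 0.136720, running G = 0.107860
t=4: π = [0.3999, 0.2000, 0.4001], E[r] = 0.3999, γ^t·E[r] = 0.096006, running G = 0.203866
t=5: π = [0.4000, 0.2000, 0.4000], E[r] = 0.4000, γ^t·E[r] = 0.067226, running G = 0.271092
t=6: π = [0.4000, 0.2000, 0.4000], E[r] = 0.4000, γ^t·E[r] = 0.047059, running G = 0.318151
t=7: π = [0.4000, 0.2000, 0.4000], E[r] = 0.4000, γ^t·E[r] = 0.032942, running G = 0.351093
t=8: π = [0.4000, 0.2000, 0.4000], E[r] = 0.4000, γ^t·E[r] = 0.023059, running G = 0.374152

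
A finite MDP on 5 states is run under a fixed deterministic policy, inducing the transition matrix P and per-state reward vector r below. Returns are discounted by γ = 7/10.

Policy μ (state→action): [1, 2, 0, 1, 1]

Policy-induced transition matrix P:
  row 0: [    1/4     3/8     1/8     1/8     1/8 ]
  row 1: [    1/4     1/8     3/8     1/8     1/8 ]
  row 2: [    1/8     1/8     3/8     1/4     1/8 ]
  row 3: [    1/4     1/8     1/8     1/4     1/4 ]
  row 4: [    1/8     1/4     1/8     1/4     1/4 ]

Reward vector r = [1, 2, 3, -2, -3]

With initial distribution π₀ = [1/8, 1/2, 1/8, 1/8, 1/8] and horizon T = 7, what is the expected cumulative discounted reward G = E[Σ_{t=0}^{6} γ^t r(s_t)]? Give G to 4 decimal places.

G = 1.8162

t=0: π = [0.1250, 0.5000, 0.1250, 0.1250, 0.1250], E[r] = 0.8750, γ^t·E[r] = 0.875000, running G = 0.875000
t=1: π = [0.2188, 0.1719, 0.2813, 0.1719, 0.1563], E[r] = 0.5938, γ^t·E[r] = 0.415625, running G = 1.290625
t=2: π = [0.1953, 0.1992, 0.2383, 0.2012, 0.1660], E[r] = 0.4082, γ^t·E[r] = 0.200020, running G = 1.490645
t=3: π = [0.1995, 0.1946, 0.2344, 0.2007, 0.1709], E[r] = 0.3777, γ^t·E[r] = 0.129546, running G = 1.620191
t=4: π = [0.1993, 0.1962, 0.2322, 0.2007, 0.1714], E[r] = 0.3727, γ^t·E[r] = 0.089481, running G = 1.709671
t=5: π = [0.1995, 0.1963, 0.2321, 0.2006, 0.1715], E[r] = 0.3727, γ^t·E[r] = 0.062647, running G = 1.772318
t=6: π = [0.1995, 0.1963, 0.2321, 0.2005, 0.1715], E[r] = 0.3729, γ^t·E[r] = 0.043872, running G = 1.816190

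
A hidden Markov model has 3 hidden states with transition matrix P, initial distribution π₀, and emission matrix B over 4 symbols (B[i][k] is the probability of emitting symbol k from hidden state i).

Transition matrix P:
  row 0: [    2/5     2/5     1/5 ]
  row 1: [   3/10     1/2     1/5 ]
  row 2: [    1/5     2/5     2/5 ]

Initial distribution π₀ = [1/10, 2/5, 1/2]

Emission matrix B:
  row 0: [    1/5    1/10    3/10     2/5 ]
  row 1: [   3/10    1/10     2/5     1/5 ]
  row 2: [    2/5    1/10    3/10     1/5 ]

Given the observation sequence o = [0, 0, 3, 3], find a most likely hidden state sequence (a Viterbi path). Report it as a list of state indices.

t=0: δ = [2.000e-02, 1.200e-01, 2.000e-01]  (obs o_0=0)
t=1: δ = [8.000e-03, 2.400e-02, 3.200e-02]  ψ = [2, 2, 2]  (obs o_1=0)
t=2: δ = [2.880e-03, 2.560e-03, 2.560e-03]  ψ = [1, 2, 2]  (obs o_2=3)
t=3: δ = [4.608e-04, 2.560e-04, 2.048e-04]  ψ = [0, 1, 2]  (obs o_3=3)
backtrack: best end state = 0; path = [2, 1, 0, 0]

path = [2, 1, 0, 0]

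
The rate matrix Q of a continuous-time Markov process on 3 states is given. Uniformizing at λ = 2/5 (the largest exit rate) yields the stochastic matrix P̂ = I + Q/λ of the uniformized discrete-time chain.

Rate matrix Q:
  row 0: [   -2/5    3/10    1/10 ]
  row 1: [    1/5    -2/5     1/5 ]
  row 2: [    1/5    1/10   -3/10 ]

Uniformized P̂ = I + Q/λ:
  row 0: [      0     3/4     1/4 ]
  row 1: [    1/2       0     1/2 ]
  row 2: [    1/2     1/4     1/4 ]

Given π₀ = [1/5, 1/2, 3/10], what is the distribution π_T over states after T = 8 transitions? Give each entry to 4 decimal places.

t=0: π = [0.2000, 0.5000, 0.3000]
t=1: π = [0.4000, 0.2250, 0.3750]
t=2: π = [0.3000, 0.3938, 0.3063]
t=3: π = [0.3500, 0.3016, 0.3484]
t=4: π = [0.3250, 0.3496, 0.3254]
t=5: π = [0.3375, 0.3251, 0.3374]
t=6: π = [0.3313, 0.3375, 0.3313]
t=7: π = [0.3344, 0.3313, 0.3344]
t=8: π = [0.3328, 0.3344, 0.3328]

π = [0.3328, 0.3344, 0.3328]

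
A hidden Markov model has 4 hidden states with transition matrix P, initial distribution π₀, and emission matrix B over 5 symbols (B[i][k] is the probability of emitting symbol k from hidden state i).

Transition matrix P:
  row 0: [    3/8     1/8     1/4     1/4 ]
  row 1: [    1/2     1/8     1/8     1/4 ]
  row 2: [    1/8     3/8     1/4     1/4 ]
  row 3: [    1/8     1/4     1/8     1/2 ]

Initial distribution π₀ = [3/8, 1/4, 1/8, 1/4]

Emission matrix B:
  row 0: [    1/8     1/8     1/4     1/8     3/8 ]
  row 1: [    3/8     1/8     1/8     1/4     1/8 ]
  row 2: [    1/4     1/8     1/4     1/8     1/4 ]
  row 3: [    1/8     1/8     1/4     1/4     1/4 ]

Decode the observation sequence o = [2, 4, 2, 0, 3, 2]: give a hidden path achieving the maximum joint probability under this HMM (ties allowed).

t=0: δ = [9.375e-02, 3.125e-02, 3.125e-02, 6.250e-02]  (obs o_0=2)
t=1: δ = [1.318e-02, 1.953e-03, 5.859e-03, 7.812e-03]  ψ = [0, 3, 0, 3]  (obs o_1=4)
t=2: δ = [1.236e-03, 2.747e-04, 8.240e-04, 9.766e-04]  ψ = [0, 2, 0, 3]  (obs o_2=2)
t=3: δ = [5.794e-05, 1.159e-04, 7.725e-05, 6.104e-05]  ψ = [0, 2, 0, 3]  (obs o_3=0)
t=4: δ = [7.242e-06, 7.242e-06, 2.414e-06, 7.629e-06]  ψ = [1, 2, 2, 3]  (obs o_4=3)
t=5: δ = [9.052e-07, 2.384e-07, 4.526e-07, 9.537e-07]  ψ = [1, 3, 0, 3]  (obs o_5=2)
backtrack: best end state = 3; path = [3, 3, 3, 3, 3, 3]

path = [3, 3, 3, 3, 3, 3]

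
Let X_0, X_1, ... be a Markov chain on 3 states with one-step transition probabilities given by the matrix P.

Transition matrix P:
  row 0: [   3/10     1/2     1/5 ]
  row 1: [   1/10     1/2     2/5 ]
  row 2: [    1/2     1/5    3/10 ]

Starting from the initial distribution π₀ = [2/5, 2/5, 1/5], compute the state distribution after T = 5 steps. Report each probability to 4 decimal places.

π = [0.2813, 0.4063, 0.3124]

t=0: π = [0.4000, 0.4000, 0.2000]
t=1: π = [0.2600, 0.4400, 0.3000]
t=2: π = [0.2720, 0.4100, 0.3180]
t=3: π = [0.2816, 0.4046, 0.3138]
t=4: π = [0.2818, 0.4059, 0.3123]
t=5: π = [0.2813, 0.4063, 0.3124]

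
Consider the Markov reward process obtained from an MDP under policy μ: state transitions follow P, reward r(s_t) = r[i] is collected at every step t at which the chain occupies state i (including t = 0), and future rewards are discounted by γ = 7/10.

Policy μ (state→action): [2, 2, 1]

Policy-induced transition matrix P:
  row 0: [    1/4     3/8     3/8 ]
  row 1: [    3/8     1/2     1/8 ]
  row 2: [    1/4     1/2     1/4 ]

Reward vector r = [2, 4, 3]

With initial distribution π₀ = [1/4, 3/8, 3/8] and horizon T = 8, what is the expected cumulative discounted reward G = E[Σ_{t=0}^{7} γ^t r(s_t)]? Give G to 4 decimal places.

t=0: π = [0.2500, 0.3750, 0.3750], E[r] = 3.1250, γ^t·E[r] = 3.125000, running G = 3.125000
t=1: π = [0.2969, 0.4688, 0.2344], E[r] = 3.1719, γ^t·E[r] = 2.220313, running G = 5.345313
t=2: π = [0.3086, 0.4629, 0.2285], E[r] = 3.1543, γ^t·E[r] = 1.545605, running G = 6.890918
t=3: π = [0.3079, 0.4614, 0.2307], E[r] = 3.1536, γ^t·E[r] = 1.081673, running G = 7.972591
t=4: π = [0.3077, 0.4615, 0.2308], E[r] = 3.1538, γ^t·E[r] = 0.757237, running G = 8.729827
t=5: π = [0.3077, 0.4615, 0.2308], E[r] = 3.1539, γ^t·E[r] = 0.530068, running G = 9.259895
t=6: π = [0.3077, 0.4615, 0.2308], E[r] = 3.1538, γ^t·E[r] = 0.371047, running G = 9.630942
t=7: π = [0.3077, 0.4615, 0.2308], E[r] = 3.1538, γ^t·E[r] = 0.259733, running G = 9.890675

G = 9.8907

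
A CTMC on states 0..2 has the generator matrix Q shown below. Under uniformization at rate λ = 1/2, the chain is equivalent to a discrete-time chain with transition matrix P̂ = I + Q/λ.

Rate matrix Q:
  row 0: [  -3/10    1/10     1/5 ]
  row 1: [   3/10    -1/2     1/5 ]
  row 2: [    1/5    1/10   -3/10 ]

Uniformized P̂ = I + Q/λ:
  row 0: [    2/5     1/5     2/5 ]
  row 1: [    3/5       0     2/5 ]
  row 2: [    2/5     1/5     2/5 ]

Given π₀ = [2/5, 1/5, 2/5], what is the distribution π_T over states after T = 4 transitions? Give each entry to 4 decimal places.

t=0: π = [0.4000, 0.2000, 0.4000]
t=1: π = [0.4400, 0.1600, 0.4000]
t=2: π = [0.4320, 0.1680, 0.4000]
t=3: π = [0.4336, 0.1664, 0.4000]
t=4: π = [0.4333, 0.1667, 0.4000]

π = [0.4333, 0.1667, 0.4000]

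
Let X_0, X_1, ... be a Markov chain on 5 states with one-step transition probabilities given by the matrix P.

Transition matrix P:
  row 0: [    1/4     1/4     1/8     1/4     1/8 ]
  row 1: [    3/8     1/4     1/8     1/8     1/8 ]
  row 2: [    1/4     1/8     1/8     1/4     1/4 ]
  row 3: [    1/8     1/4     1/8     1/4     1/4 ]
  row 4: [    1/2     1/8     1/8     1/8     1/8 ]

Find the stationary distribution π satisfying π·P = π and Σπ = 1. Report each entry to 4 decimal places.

π = [0.2929, 0.2136, 0.1250, 0.2026, 0.1659]

Balance equations π_j = Σ_i π_i·P[i][j]:
  π_0 = 1/4·π_0 + 3/8·π_1 + 1/4·π_2 + 1/8·π_3 + 1/2·π_4
  π_1 = 1/4·π_0 + 1/4·π_1 + 1/8·π_2 + 1/4·π_3 + 1/8·π_4
  π_2 = 1/8·π_0 + 1/8·π_1 + 1/8·π_2 + 1/8·π_3 + 1/8·π_4
  π_3 = 1/4·π_0 + 1/8·π_1 + 1/4·π_2 + 1/4·π_3 + 1/8·π_4
  normalize: π_0 + π_1 + π_2 + π_3 + π_4 = 1
Solving the linear system gives exactly π = [152/519, 887/4152, 1/8, 841/4152, 689/4152].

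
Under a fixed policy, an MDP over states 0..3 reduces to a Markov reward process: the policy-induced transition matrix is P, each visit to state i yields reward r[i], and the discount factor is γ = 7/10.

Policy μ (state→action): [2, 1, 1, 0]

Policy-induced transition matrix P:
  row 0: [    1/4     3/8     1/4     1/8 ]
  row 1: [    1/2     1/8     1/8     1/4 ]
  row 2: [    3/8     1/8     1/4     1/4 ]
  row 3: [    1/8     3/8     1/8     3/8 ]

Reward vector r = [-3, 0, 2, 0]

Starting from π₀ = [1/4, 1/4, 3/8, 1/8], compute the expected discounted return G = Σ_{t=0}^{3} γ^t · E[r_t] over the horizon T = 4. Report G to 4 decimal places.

t=0: π = [0.2500, 0.2500, 0.3750, 0.1250], E[r] = 0.0000, γ^t·E[r] = 0.000000, running G = 0.000000
t=1: π = [0.3438, 0.2188, 0.2031, 0.2344], E[r] = -0.6250, γ^t·E[r] = -0.437500, running G = -0.437500
t=2: π = [0.3008, 0.2695, 0.1934, 0.2363], E[r] = -0.5156, γ^t·E[r] = -0.252656, running G = -0.690156
t=3: π = [0.3120, 0.2593, 0.1868, 0.2419], E[r] = -0.5625, γ^t·E[r] = -0.192938, running G = -0.883094

G = -0.8831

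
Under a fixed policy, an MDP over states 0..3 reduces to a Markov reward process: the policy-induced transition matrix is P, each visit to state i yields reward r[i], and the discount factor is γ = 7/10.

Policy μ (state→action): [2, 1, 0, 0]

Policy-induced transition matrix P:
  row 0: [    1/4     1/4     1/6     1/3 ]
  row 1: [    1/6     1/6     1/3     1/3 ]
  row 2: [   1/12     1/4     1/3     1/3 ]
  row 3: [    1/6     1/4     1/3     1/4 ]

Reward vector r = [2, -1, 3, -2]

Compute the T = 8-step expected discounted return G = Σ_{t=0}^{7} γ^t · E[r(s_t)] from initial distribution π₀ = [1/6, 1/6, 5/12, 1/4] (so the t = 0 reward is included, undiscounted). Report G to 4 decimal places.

G = 1.7161

t=0: π = [0.1667, 0.1667, 0.4167, 0.2500], E[r] = 0.9167, γ^t·E[r] = 0.916667, running G = 0.916667
t=1: π = [0.1458, 0.2361, 0.3056, 0.3125], E[r] = 0.3472, γ^t·E[r] = 0.243056, running G = 1.159722
t=2: π = [0.1534, 0.2303, 0.3090, 0.3073], E[r] = 0.3889, γ^t·E[r] = 0.190556, running G = 1.350278
t=3: π = [0.1537, 0.2308, 0.3078, 0.3077], E[r] = 0.3845, γ^t·E[r] = 0.131867, running G = 1.482145
t=4: π = [0.1538, 0.2308, 0.3077, 0.3077], E[r] = 0.3847, γ^t·E[r] = 0.092357, running G = 1.574502
t=5: π = [0.1538, 0.2308, 0.3077, 0.3077], E[r] = 0.3846, γ^t·E[r] = 0.064643, running G = 1.639145
t=6: π = [0.1538, 0.2308, 0.3077, 0.3077], E[r] = 0.3846, γ^t·E[r] = 0.045250, running G = 1.684394
t=7: π = [0.1538, 0.2308, 0.3077, 0.3077], E[r] = 0.3846, γ^t·E[r] = 0.031675, running G = 1.716069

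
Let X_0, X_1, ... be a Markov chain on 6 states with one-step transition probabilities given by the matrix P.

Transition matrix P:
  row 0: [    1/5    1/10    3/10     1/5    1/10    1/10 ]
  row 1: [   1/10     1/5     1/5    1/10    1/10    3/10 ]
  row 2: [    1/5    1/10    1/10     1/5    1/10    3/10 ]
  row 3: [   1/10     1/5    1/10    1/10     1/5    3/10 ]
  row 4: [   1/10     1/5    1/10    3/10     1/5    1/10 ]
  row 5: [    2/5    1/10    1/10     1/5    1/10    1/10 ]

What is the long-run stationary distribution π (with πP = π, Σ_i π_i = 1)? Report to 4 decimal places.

Balance equations π_j = Σ_i π_i·P[i][j]:
  π_0 = 1/5·π_0 + 1/10·π_1 + 1/5·π_2 + 1/10·π_3 + 1/10·π_4 + 2/5·π_5
  π_1 = 1/10·π_0 + 1/5·π_1 + 1/10·π_2 + 1/5·π_3 + 1/5·π_4 + 1/10·π_5
  π_2 = 3/10·π_0 + 1/5·π_1 + 1/10·π_2 + 1/10·π_3 + 1/10·π_4 + 1/10·π_5
  π_3 = 1/5·π_0 + 1/10·π_1 + 1/5·π_2 + 1/10·π_3 + 3/10·π_4 + 1/5·π_5
  π_4 = 1/10·π_0 + 1/10·π_1 + 1/10·π_2 + 1/5·π_3 + 1/5·π_4 + 1/10·π_5
  normalize: π_0 + π_1 + π_2 + π_3 + π_4 + π_5 = 1
Solving the linear system gives exactly π = [5349/27652, 65/446, 2119/13826, 161/892, 117/892, 5417/27652].

π = [0.1934, 0.1457, 0.1533, 0.1805, 0.1312, 0.1959]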